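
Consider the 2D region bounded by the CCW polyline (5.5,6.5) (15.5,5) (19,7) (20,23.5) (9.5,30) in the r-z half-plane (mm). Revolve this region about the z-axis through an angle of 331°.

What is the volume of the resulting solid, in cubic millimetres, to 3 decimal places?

Volume = 19686.587 mm³

Profile (r,z), 5 vertices: (5.5,6.5) (15.5,5) (19,7) (20,23.5) (9.5,30)
edge 0: (5.5,6.5)→(15.5,5)  cross = 5.5·5 − 15.5·6.5 = -73.2500; (r_i+r_j)·cross = 21·-73.2500 = -1538.2500
edge 1: (15.5,5)→(19,7)  cross = 15.5·7 − 19·5 = 13.5000; (r_i+r_j)·cross = 34.5·13.5000 = 465.7500
edge 2: (19,7)→(20,23.5)  cross = 19·23.5 − 20·7 = 306.5000; (r_i+r_j)·cross = 39·306.5000 = 11953.5000
edge 3: (20,23.5)→(9.5,30)  cross = 20·30 − 9.5·23.5 = 376.7500; (r_i+r_j)·cross = 29.5·376.7500 = 11114.1250
edge 4: (9.5,30)→(5.5,6.5)  cross = 9.5·6.5 − 5.5·30 = -103.2500; (r_i+r_j)·cross = 15·-103.2500 = -1548.7500
Σcross = 520.2500 → A = |Σcross|/2 = 260.1250 mm²
Σ(r_i+r_j)·cross = 20446.3750 → first moment M = |Σ|/6 = 3407.7292
R_c = M/A = 3407.7292/260.1250 = 13.1004 mm
θ = 331° = 5.777040 rad
V = θ·R_c·A = 5.777040·13.1004·260.1250 = 19686.587 mm³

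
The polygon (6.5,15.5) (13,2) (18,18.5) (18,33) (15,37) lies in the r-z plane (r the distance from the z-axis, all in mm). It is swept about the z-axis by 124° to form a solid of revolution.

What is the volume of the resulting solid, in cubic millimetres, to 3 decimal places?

Profile (r,z), 5 vertices: (6.5,15.5) (13,2) (18,18.5) (18,33) (15,37)
edge 0: (6.5,15.5)→(13,2)  cross = 6.5·2 − 13·15.5 = -188.5000; (r_i+r_j)·cross = 19.5·-188.5000 = -3675.7500
edge 1: (13,2)→(18,18.5)  cross = 13·18.5 − 18·2 = 204.5000; (r_i+r_j)·cross = 31·204.5000 = 6339.5000
edge 2: (18,18.5)→(18,33)  cross = 18·33 − 18·18.5 = 261.0000; (r_i+r_j)·cross = 36·261.0000 = 9396.0000
edge 3: (18,33)→(15,37)  cross = 18·37 − 15·33 = 171.0000; (r_i+r_j)·cross = 33·171.0000 = 5643.0000
edge 4: (15,37)→(6.5,15.5)  cross = 15·15.5 − 6.5·37 = -8.0000; (r_i+r_j)·cross = 21.5·-8.0000 = -172.0000
Σcross = 440.0000 → A = |Σcross|/2 = 220.0000 mm²
Σ(r_i+r_j)·cross = 17530.7500 → first moment M = |Σ|/6 = 2921.7917
R_c = M/A = 2921.7917/220.0000 = 13.2809 mm
θ = 124° = 2.164208 rad
V = θ·R_c·A = 2.164208·13.2809·220.0000 = 6323.366 mm³

Volume = 6323.366 mm³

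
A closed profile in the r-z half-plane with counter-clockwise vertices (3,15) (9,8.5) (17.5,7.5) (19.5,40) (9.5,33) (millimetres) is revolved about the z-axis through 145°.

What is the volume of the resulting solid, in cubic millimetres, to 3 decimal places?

Volume = 10631.955 mm³

Profile (r,z), 5 vertices: (3,15) (9,8.5) (17.5,7.5) (19.5,40) (9.5,33)
edge 0: (3,15)→(9,8.5)  cross = 3·8.5 − 9·15 = -109.5000; (r_i+r_j)·cross = 12·-109.5000 = -1314.0000
edge 1: (9,8.5)→(17.5,7.5)  cross = 9·7.5 − 17.5·8.5 = -81.2500; (r_i+r_j)·cross = 26.5·-81.2500 = -2153.1250
edge 2: (17.5,7.5)→(19.5,40)  cross = 17.5·40 − 19.5·7.5 = 553.7500; (r_i+r_j)·cross = 37·553.7500 = 20488.7500
edge 3: (19.5,40)→(9.5,33)  cross = 19.5·33 − 9.5·40 = 263.5000; (r_i+r_j)·cross = 29·263.5000 = 7641.5000
edge 4: (9.5,33)→(3,15)  cross = 9.5·15 − 3·33 = 43.5000; (r_i+r_j)·cross = 12.5·43.5000 = 543.7500
Σcross = 670.0000 → A = |Σcross|/2 = 335.0000 mm²
Σ(r_i+r_j)·cross = 25206.8750 → first moment M = |Σ|/6 = 4201.1458
R_c = M/A = 4201.1458/335.0000 = 12.5407 mm
θ = 145° = 2.530727 rad
V = θ·R_c·A = 2.530727·12.5407·335.0000 = 10631.955 mm³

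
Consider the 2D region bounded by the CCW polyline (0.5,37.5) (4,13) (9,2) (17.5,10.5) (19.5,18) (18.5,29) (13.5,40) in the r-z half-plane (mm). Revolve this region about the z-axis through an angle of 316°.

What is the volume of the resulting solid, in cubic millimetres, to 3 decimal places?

Volume = 27932.625 mm³

Profile (r,z), 7 vertices: (0.5,37.5) (4,13) (9,2) (17.5,10.5) (19.5,18) (18.5,29) (13.5,40)
edge 0: (0.5,37.5)→(4,13)  cross = 0.5·13 − 4·37.5 = -143.5000; (r_i+r_j)·cross = 4.5·-143.5000 = -645.7500
edge 1: (4,13)→(9,2)  cross = 4·2 − 9·13 = -109.0000; (r_i+r_j)·cross = 13·-109.0000 = -1417.0000
edge 2: (9,2)→(17.5,10.5)  cross = 9·10.5 − 17.5·2 = 59.5000; (r_i+r_j)·cross = 26.5·59.5000 = 1576.7500
edge 3: (17.5,10.5)→(19.5,18)  cross = 17.5·18 − 19.5·10.5 = 110.2500; (r_i+r_j)·cross = 37·110.2500 = 4079.2500
edge 4: (19.5,18)→(18.5,29)  cross = 19.5·29 − 18.5·18 = 232.5000; (r_i+r_j)·cross = 38·232.5000 = 8835.0000
edge 5: (18.5,29)→(13.5,40)  cross = 18.5·40 − 13.5·29 = 348.5000; (r_i+r_j)·cross = 32·348.5000 = 11152.0000
edge 6: (13.5,40)→(0.5,37.5)  cross = 13.5·37.5 − 0.5·40 = 486.2500; (r_i+r_j)·cross = 14·486.2500 = 6807.5000
Σcross = 984.5000 → A = |Σcross|/2 = 492.2500 mm²
Σ(r_i+r_j)·cross = 30387.7500 → first moment M = |Σ|/6 = 5064.6250
R_c = M/A = 5064.6250/492.2500 = 10.2887 mm
θ = 316° = 5.515240 rad
V = θ·R_c·A = 5.515240·10.2887·492.2500 = 27932.625 mm³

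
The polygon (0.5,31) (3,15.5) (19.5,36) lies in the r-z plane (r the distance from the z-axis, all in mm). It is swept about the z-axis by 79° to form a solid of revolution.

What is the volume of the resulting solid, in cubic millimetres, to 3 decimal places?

Profile (r,z), 3 vertices: (0.5,31) (3,15.5) (19.5,36)
edge 0: (0.5,31)→(3,15.5)  cross = 0.5·15.5 − 3·31 = -85.2500; (r_i+r_j)·cross = 3.5·-85.2500 = -298.3750
edge 1: (3,15.5)→(19.5,36)  cross = 3·36 − 19.5·15.5 = -194.2500; (r_i+r_j)·cross = 22.5·-194.2500 = -4370.6250
edge 2: (19.5,36)→(0.5,31)  cross = 19.5·31 − 0.5·36 = 586.5000; (r_i+r_j)·cross = 20·586.5000 = 11730.0000
Σcross = 307.0000 → A = |Σcross|/2 = 153.5000 mm²
Σ(r_i+r_j)·cross = 7061.0000 → first moment M = |Σ|/6 = 1176.8333
R_c = M/A = 1176.8333/153.5000 = 7.6667 mm
θ = 79° = 1.378810 rad
V = θ·R_c·A = 1.378810·7.6667·153.5000 = 1622.630 mm³

Volume = 1622.630 mm³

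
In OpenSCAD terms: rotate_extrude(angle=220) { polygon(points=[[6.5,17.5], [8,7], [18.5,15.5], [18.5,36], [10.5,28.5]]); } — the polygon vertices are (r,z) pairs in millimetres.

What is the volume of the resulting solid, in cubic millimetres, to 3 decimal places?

Profile (r,z), 5 vertices: (6.5,17.5) (8,7) (18.5,15.5) (18.5,36) (10.5,28.5)
edge 0: (6.5,17.5)→(8,7)  cross = 6.5·7 − 8·17.5 = -94.5000; (r_i+r_j)·cross = 14.5·-94.5000 = -1370.2500
edge 1: (8,7)→(18.5,15.5)  cross = 8·15.5 − 18.5·7 = -5.5000; (r_i+r_j)·cross = 26.5·-5.5000 = -145.7500
edge 2: (18.5,15.5)→(18.5,36)  cross = 18.5·36 − 18.5·15.5 = 379.2500; (r_i+r_j)·cross = 37·379.2500 = 14032.2500
edge 3: (18.5,36)→(10.5,28.5)  cross = 18.5·28.5 − 10.5·36 = 149.2500; (r_i+r_j)·cross = 29·149.2500 = 4328.2500
edge 4: (10.5,28.5)→(6.5,17.5)  cross = 10.5·17.5 − 6.5·28.5 = -1.5000; (r_i+r_j)·cross = 17·-1.5000 = -25.5000
Σcross = 427.0000 → A = |Σcross|/2 = 213.5000 mm²
Σ(r_i+r_j)·cross = 16819.0000 → first moment M = |Σ|/6 = 2803.1667
R_c = M/A = 2803.1667/213.5000 = 13.1296 mm
θ = 220° = 3.839724 rad
V = θ·R_c·A = 3.839724·13.1296·213.5000 = 10763.387 mm³

Volume = 10763.387 mm³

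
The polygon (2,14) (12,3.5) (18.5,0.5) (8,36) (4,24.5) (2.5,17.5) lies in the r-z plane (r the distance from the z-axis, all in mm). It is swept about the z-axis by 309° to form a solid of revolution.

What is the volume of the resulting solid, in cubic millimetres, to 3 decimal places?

Volume = 12743.818 mm³

Profile (r,z), 6 vertices: (2,14) (12,3.5) (18.5,0.5) (8,36) (4,24.5) (2.5,17.5)
edge 0: (2,14)→(12,3.5)  cross = 2·3.5 − 12·14 = -161.0000; (r_i+r_j)·cross = 14·-161.0000 = -2254.0000
edge 1: (12,3.5)→(18.5,0.5)  cross = 12·0.5 − 18.5·3.5 = -58.7500; (r_i+r_j)·cross = 30.5·-58.7500 = -1791.8750
edge 2: (18.5,0.5)→(8,36)  cross = 18.5·36 − 8·0.5 = 662.0000; (r_i+r_j)·cross = 26.5·662.0000 = 17543.0000
edge 3: (8,36)→(4,24.5)  cross = 8·24.5 − 4·36 = 52.0000; (r_i+r_j)·cross = 12·52.0000 = 624.0000
edge 4: (4,24.5)→(2.5,17.5)  cross = 4·17.5 − 2.5·24.5 = 8.7500; (r_i+r_j)·cross = 6.5·8.7500 = 56.8750
edge 5: (2.5,17.5)→(2,14)  cross = 2.5·14 − 2·17.5 = 0.0000; (r_i+r_j)·cross = 4.5·0.0000 = 0.0000
Σcross = 503.0000 → A = |Σcross|/2 = 251.5000 mm²
Σ(r_i+r_j)·cross = 14178.0000 → first moment M = |Σ|/6 = 2363.0000
R_c = M/A = 2363.0000/251.5000 = 9.3956 mm
θ = 309° = 5.393067 rad
V = θ·R_c·A = 5.393067·9.3956·251.5000 = 12743.818 mm³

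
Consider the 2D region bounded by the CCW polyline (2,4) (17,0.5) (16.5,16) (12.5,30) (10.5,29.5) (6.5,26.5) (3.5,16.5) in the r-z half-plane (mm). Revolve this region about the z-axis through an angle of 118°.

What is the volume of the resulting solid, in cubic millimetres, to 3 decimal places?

Volume = 6475.332 mm³

Profile (r,z), 7 vertices: (2,4) (17,0.5) (16.5,16) (12.5,30) (10.5,29.5) (6.5,26.5) (3.5,16.5)
edge 0: (2,4)→(17,0.5)  cross = 2·0.5 − 17·4 = -67.0000; (r_i+r_j)·cross = 19·-67.0000 = -1273.0000
edge 1: (17,0.5)→(16.5,16)  cross = 17·16 − 16.5·0.5 = 263.7500; (r_i+r_j)·cross = 33.5·263.7500 = 8835.6250
edge 2: (16.5,16)→(12.5,30)  cross = 16.5·30 − 12.5·16 = 295.0000; (r_i+r_j)·cross = 29·295.0000 = 8555.0000
edge 3: (12.5,30)→(10.5,29.5)  cross = 12.5·29.5 − 10.5·30 = 53.7500; (r_i+r_j)·cross = 23·53.7500 = 1236.2500
edge 4: (10.5,29.5)→(6.5,26.5)  cross = 10.5·26.5 − 6.5·29.5 = 86.5000; (r_i+r_j)·cross = 17·86.5000 = 1470.5000
edge 5: (6.5,26.5)→(3.5,16.5)  cross = 6.5·16.5 − 3.5·26.5 = 14.5000; (r_i+r_j)·cross = 10·14.5000 = 145.0000
edge 6: (3.5,16.5)→(2,4)  cross = 3.5·4 − 2·16.5 = -19.0000; (r_i+r_j)·cross = 5.5·-19.0000 = -104.5000
Σcross = 627.5000 → A = |Σcross|/2 = 313.7500 mm²
Σ(r_i+r_j)·cross = 18864.8750 → first moment M = |Σ|/6 = 3144.1458
R_c = M/A = 3144.1458/313.7500 = 10.0212 mm
θ = 118° = 2.059489 rad
V = θ·R_c·A = 2.059489·10.0212·313.7500 = 6475.332 mm³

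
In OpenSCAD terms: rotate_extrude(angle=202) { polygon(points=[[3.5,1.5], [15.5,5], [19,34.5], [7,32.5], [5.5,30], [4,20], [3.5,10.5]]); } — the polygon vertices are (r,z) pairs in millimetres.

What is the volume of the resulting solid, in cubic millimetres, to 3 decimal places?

Profile (r,z), 7 vertices: (3.5,1.5) (15.5,5) (19,34.5) (7,32.5) (5.5,30) (4,20) (3.5,10.5)
edge 0: (3.5,1.5)→(15.5,5)  cross = 3.5·5 − 15.5·1.5 = -5.7500; (r_i+r_j)·cross = 19·-5.7500 = -109.2500
edge 1: (15.5,5)→(19,34.5)  cross = 15.5·34.5 − 19·5 = 439.7500; (r_i+r_j)·cross = 34.5·439.7500 = 15171.3750
edge 2: (19,34.5)→(7,32.5)  cross = 19·32.5 − 7·34.5 = 376.0000; (r_i+r_j)·cross = 26·376.0000 = 9776.0000
edge 3: (7,32.5)→(5.5,30)  cross = 7·30 − 5.5·32.5 = 31.2500; (r_i+r_j)·cross = 12.5·31.2500 = 390.6250
edge 4: (5.5,30)→(4,20)  cross = 5.5·20 − 4·30 = -10.0000; (r_i+r_j)·cross = 9.5·-10.0000 = -95.0000
edge 5: (4,20)→(3.5,10.5)  cross = 4·10.5 − 3.5·20 = -28.0000; (r_i+r_j)·cross = 7.5·-28.0000 = -210.0000
edge 6: (3.5,10.5)→(3.5,1.5)  cross = 3.5·1.5 − 3.5·10.5 = -31.5000; (r_i+r_j)·cross = 7·-31.5000 = -220.5000
Σcross = 771.7500 → A = |Σcross|/2 = 385.8750 mm²
Σ(r_i+r_j)·cross = 24703.2500 → first moment M = |Σ|/6 = 4117.2083
R_c = M/A = 4117.2083/385.8750 = 10.6698 mm
θ = 202° = 3.525565 rad
V = θ·R_c·A = 3.525565·10.6698·385.8750 = 14515.486 mm³

Volume = 14515.486 mm³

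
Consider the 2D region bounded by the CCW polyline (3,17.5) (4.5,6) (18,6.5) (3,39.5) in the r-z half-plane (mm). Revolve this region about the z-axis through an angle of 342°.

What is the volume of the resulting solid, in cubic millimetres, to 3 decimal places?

Profile (r,z), 4 vertices: (3,17.5) (4.5,6) (18,6.5) (3,39.5)
edge 0: (3,17.5)→(4.5,6)  cross = 3·6 − 4.5·17.5 = -60.7500; (r_i+r_j)·cross = 7.5·-60.7500 = -455.6250
edge 1: (4.5,6)→(18,6.5)  cross = 4.5·6.5 − 18·6 = -78.7500; (r_i+r_j)·cross = 22.5·-78.7500 = -1771.8750
edge 2: (18,6.5)→(3,39.5)  cross = 18·39.5 − 3·6.5 = 691.5000; (r_i+r_j)·cross = 21·691.5000 = 14521.5000
edge 3: (3,39.5)→(3,17.5)  cross = 3·17.5 − 3·39.5 = -66.0000; (r_i+r_j)·cross = 6·-66.0000 = -396.0000
Σcross = 486.0000 → A = |Σcross|/2 = 243.0000 mm²
Σ(r_i+r_j)·cross = 11898.0000 → first moment M = |Σ|/6 = 1983.0000
R_c = M/A = 1983.0000/243.0000 = 8.1605 mm
θ = 342° = 5.969026 rad
V = θ·R_c·A = 5.969026·8.1605·243.0000 = 11836.579 mm³

Volume = 11836.579 mm³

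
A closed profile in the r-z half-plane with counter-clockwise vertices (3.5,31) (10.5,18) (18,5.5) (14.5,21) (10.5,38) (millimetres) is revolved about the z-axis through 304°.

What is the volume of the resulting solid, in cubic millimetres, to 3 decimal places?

Profile (r,z), 5 vertices: (3.5,31) (10.5,18) (18,5.5) (14.5,21) (10.5,38)
edge 0: (3.5,31)→(10.5,18)  cross = 3.5·18 − 10.5·31 = -262.5000; (r_i+r_j)·cross = 14·-262.5000 = -3675.0000
edge 1: (10.5,18)→(18,5.5)  cross = 10.5·5.5 − 18·18 = -266.2500; (r_i+r_j)·cross = 28.5·-266.2500 = -7588.1250
edge 2: (18,5.5)→(14.5,21)  cross = 18·21 − 14.5·5.5 = 298.2500; (r_i+r_j)·cross = 32.5·298.2500 = 9693.1250
edge 3: (14.5,21)→(10.5,38)  cross = 14.5·38 − 10.5·21 = 330.5000; (r_i+r_j)·cross = 25·330.5000 = 8262.5000
edge 4: (10.5,38)→(3.5,31)  cross = 10.5·31 − 3.5·38 = 192.5000; (r_i+r_j)·cross = 14·192.5000 = 2695.0000
Σcross = 292.5000 → A = |Σcross|/2 = 146.2500 mm²
Σ(r_i+r_j)·cross = 9387.5000 → first moment M = |Σ|/6 = 1564.5833
R_c = M/A = 1564.5833/146.2500 = 10.6980 mm
θ = 304° = 5.305801 rad
V = θ·R_c·A = 5.305801·10.6980·146.2500 = 8301.368 mm³

Volume = 8301.368 mm³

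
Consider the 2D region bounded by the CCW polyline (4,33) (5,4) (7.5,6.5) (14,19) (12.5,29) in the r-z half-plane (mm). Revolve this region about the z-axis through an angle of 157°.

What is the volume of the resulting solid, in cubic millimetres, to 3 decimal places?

Profile (r,z), 5 vertices: (4,33) (5,4) (7.5,6.5) (14,19) (12.5,29)
edge 0: (4,33)→(5,4)  cross = 4·4 − 5·33 = -149.0000; (r_i+r_j)·cross = 9·-149.0000 = -1341.0000
edge 1: (5,4)→(7.5,6.5)  cross = 5·6.5 − 7.5·4 = 2.5000; (r_i+r_j)·cross = 12.5·2.5000 = 31.2500
edge 2: (7.5,6.5)→(14,19)  cross = 7.5·19 − 14·6.5 = 51.5000; (r_i+r_j)·cross = 21.5·51.5000 = 1107.2500
edge 3: (14,19)→(12.5,29)  cross = 14·29 − 12.5·19 = 168.5000; (r_i+r_j)·cross = 26.5·168.5000 = 4465.2500
edge 4: (12.5,29)→(4,33)  cross = 12.5·33 − 4·29 = 296.5000; (r_i+r_j)·cross = 16.5·296.5000 = 4892.2500
Σcross = 370.0000 → A = |Σcross|/2 = 185.0000 mm²
Σ(r_i+r_j)·cross = 9155.0000 → first moment M = |Σ|/6 = 1525.8333
R_c = M/A = 1525.8333/185.0000 = 8.2477 mm
θ = 157° = 2.740167 rad
V = θ·R_c·A = 2.740167·8.2477·185.0000 = 4181.038 mm³

Volume = 4181.038 mm³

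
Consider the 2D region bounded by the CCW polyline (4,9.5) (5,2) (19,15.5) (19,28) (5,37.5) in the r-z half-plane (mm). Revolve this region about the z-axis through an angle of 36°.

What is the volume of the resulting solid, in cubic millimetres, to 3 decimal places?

Profile (r,z), 5 vertices: (4,9.5) (5,2) (19,15.5) (19,28) (5,37.5)
edge 0: (4,9.5)→(5,2)  cross = 4·2 − 5·9.5 = -39.5000; (r_i+r_j)·cross = 9·-39.5000 = -355.5000
edge 1: (5,2)→(19,15.5)  cross = 5·15.5 − 19·2 = 39.5000; (r_i+r_j)·cross = 24·39.5000 = 948.0000
edge 2: (19,15.5)→(19,28)  cross = 19·28 − 19·15.5 = 237.5000; (r_i+r_j)·cross = 38·237.5000 = 9025.0000
edge 3: (19,28)→(5,37.5)  cross = 19·37.5 − 5·28 = 572.5000; (r_i+r_j)·cross = 24·572.5000 = 13740.0000
edge 4: (5,37.5)→(4,9.5)  cross = 5·9.5 − 4·37.5 = -102.5000; (r_i+r_j)·cross = 9·-102.5000 = -922.5000
Σcross = 707.5000 → A = |Σcross|/2 = 353.7500 mm²
Σ(r_i+r_j)·cross = 22435.0000 → first moment M = |Σ|/6 = 3739.1667
R_c = M/A = 3739.1667/353.7500 = 10.5701 mm
θ = 36° = 0.628319 rad
V = θ·R_c·A = 0.628319·10.5701·353.7500 = 2349.388 mm³

Volume = 2349.388 mm³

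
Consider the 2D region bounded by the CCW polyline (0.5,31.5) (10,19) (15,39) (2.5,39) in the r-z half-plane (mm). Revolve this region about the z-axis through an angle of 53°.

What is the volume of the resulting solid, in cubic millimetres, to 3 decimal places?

Profile (r,z), 4 vertices: (0.5,31.5) (10,19) (15,39) (2.5,39)
edge 0: (0.5,31.5)→(10,19)  cross = 0.5·19 − 10·31.5 = -305.5000; (r_i+r_j)·cross = 10.5·-305.5000 = -3207.7500
edge 1: (10,19)→(15,39)  cross = 10·39 − 15·19 = 105.0000; (r_i+r_j)·cross = 25·105.0000 = 2625.0000
edge 2: (15,39)→(2.5,39)  cross = 15·39 − 2.5·39 = 487.5000; (r_i+r_j)·cross = 17.5·487.5000 = 8531.2500
edge 3: (2.5,39)→(0.5,31.5)  cross = 2.5·31.5 − 0.5·39 = 59.2500; (r_i+r_j)·cross = 3·59.2500 = 177.7500
Σcross = 346.2500 → A = |Σcross|/2 = 173.1250 mm²
Σ(r_i+r_j)·cross = 8126.2500 → first moment M = |Σ|/6 = 1354.3750
R_c = M/A = 1354.3750/173.1250 = 7.8231 mm
θ = 53° = 0.925025 rad
V = θ·R_c·A = 0.925025·7.8231·173.1250 = 1252.830 mm³

Volume = 1252.830 mm³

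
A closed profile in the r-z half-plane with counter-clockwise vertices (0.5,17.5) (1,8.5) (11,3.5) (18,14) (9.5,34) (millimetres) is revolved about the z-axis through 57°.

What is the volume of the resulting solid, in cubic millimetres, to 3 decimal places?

Profile (r,z), 5 vertices: (0.5,17.5) (1,8.5) (11,3.5) (18,14) (9.5,34)
edge 0: (0.5,17.5)→(1,8.5)  cross = 0.5·8.5 − 1·17.5 = -13.2500; (r_i+r_j)·cross = 1.5·-13.2500 = -19.8750
edge 1: (1,8.5)→(11,3.5)  cross = 1·3.5 − 11·8.5 = -90.0000; (r_i+r_j)·cross = 12·-90.0000 = -1080.0000
edge 2: (11,3.5)→(18,14)  cross = 11·14 − 18·3.5 = 91.0000; (r_i+r_j)·cross = 29·91.0000 = 2639.0000
edge 3: (18,14)→(9.5,34)  cross = 18·34 − 9.5·14 = 479.0000; (r_i+r_j)·cross = 27.5·479.0000 = 13172.5000
edge 4: (9.5,34)→(0.5,17.5)  cross = 9.5·17.5 − 0.5·34 = 149.2500; (r_i+r_j)·cross = 10·149.2500 = 1492.5000
Σcross = 616.0000 → A = |Σcross|/2 = 308.0000 mm²
Σ(r_i+r_j)·cross = 16204.1250 → first moment M = |Σ|/6 = 2700.6875
R_c = M/A = 2700.6875/308.0000 = 8.7685 mm
θ = 57° = 0.994838 rad
V = θ·R_c·A = 0.994838·8.7685·308.0000 = 2686.746 mm³

Volume = 2686.746 mm³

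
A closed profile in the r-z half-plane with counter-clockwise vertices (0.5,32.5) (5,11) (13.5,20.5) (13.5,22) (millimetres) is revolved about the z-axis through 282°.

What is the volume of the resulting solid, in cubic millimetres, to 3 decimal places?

Profile (r,z), 4 vertices: (0.5,32.5) (5,11) (13.5,20.5) (13.5,22)
edge 0: (0.5,32.5)→(5,11)  cross = 0.5·11 − 5·32.5 = -157.0000; (r_i+r_j)·cross = 5.5·-157.0000 = -863.5000
edge 1: (5,11)→(13.5,20.5)  cross = 5·20.5 − 13.5·11 = -46.0000; (r_i+r_j)·cross = 18.5·-46.0000 = -851.0000
edge 2: (13.5,20.5)→(13.5,22)  cross = 13.5·22 − 13.5·20.5 = 20.2500; (r_i+r_j)·cross = 27·20.2500 = 546.7500
edge 3: (13.5,22)→(0.5,32.5)  cross = 13.5·32.5 − 0.5·22 = 427.7500; (r_i+r_j)·cross = 14·427.7500 = 5988.5000
Σcross = 245.0000 → A = |Σcross|/2 = 122.5000 mm²
Σ(r_i+r_j)·cross = 4820.7500 → first moment M = |Σ|/6 = 803.4583
R_c = M/A = 803.4583/122.5000 = 6.5588 mm
θ = 282° = 4.921828 rad
V = θ·R_c·A = 4.921828·6.5588·122.5000 = 3954.484 mm³

Volume = 3954.484 mm³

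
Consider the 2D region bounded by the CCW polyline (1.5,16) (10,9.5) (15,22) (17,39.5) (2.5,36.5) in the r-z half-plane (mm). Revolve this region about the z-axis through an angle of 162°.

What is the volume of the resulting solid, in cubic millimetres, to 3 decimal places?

Volume = 8184.713 mm³

Profile (r,z), 5 vertices: (1.5,16) (10,9.5) (15,22) (17,39.5) (2.5,36.5)
edge 0: (1.5,16)→(10,9.5)  cross = 1.5·9.5 − 10·16 = -145.7500; (r_i+r_j)·cross = 11.5·-145.7500 = -1676.1250
edge 1: (10,9.5)→(15,22)  cross = 10·22 − 15·9.5 = 77.5000; (r_i+r_j)·cross = 25·77.5000 = 1937.5000
edge 2: (15,22)→(17,39.5)  cross = 15·39.5 − 17·22 = 218.5000; (r_i+r_j)·cross = 32·218.5000 = 6992.0000
edge 3: (17,39.5)→(2.5,36.5)  cross = 17·36.5 − 2.5·39.5 = 521.7500; (r_i+r_j)·cross = 19.5·521.7500 = 10174.1250
edge 4: (2.5,36.5)→(1.5,16)  cross = 2.5·16 − 1.5·36.5 = -14.7500; (r_i+r_j)·cross = 4·-14.7500 = -59.0000
Σcross = 657.2500 → A = |Σcross|/2 = 328.6250 mm²
Σ(r_i+r_j)·cross = 17368.5000 → first moment M = |Σ|/6 = 2894.7500
R_c = M/A = 2894.7500/328.6250 = 8.8087 mm
θ = 162° = 2.827433 rad
V = θ·R_c·A = 2.827433·8.8087·328.6250 = 8184.713 mm³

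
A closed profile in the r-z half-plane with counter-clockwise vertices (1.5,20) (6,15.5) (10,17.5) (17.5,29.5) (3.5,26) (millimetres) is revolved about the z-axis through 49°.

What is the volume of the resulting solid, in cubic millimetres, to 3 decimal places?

Profile (r,z), 5 vertices: (1.5,20) (6,15.5) (10,17.5) (17.5,29.5) (3.5,26)
edge 0: (1.5,20)→(6,15.5)  cross = 1.5·15.5 − 6·20 = -96.7500; (r_i+r_j)·cross = 7.5·-96.7500 = -725.6250
edge 1: (6,15.5)→(10,17.5)  cross = 6·17.5 − 10·15.5 = -50.0000; (r_i+r_j)·cross = 16·-50.0000 = -800.0000
edge 2: (10,17.5)→(17.5,29.5)  cross = 10·29.5 − 17.5·17.5 = -11.2500; (r_i+r_j)·cross = 27.5·-11.2500 = -309.3750
edge 3: (17.5,29.5)→(3.5,26)  cross = 17.5·26 − 3.5·29.5 = 351.7500; (r_i+r_j)·cross = 21·351.7500 = 7386.7500
edge 4: (3.5,26)→(1.5,20)  cross = 3.5·20 − 1.5·26 = 31.0000; (r_i+r_j)·cross = 5·31.0000 = 155.0000
Σcross = 224.7500 → A = |Σcross|/2 = 112.3750 mm²
Σ(r_i+r_j)·cross = 5706.7500 → first moment M = |Σ|/6 = 951.1250
R_c = M/A = 951.1250/112.3750 = 8.4638 mm
θ = 49° = 0.855211 rad
V = θ·R_c·A = 0.855211·8.4638·112.3750 = 813.413 mm³

Volume = 813.413 mm³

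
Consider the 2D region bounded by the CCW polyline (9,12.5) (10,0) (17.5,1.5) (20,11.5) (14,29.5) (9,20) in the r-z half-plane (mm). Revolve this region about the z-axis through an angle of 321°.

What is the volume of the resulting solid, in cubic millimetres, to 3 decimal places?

Profile (r,z), 6 vertices: (9,12.5) (10,0) (17.5,1.5) (20,11.5) (14,29.5) (9,20)
edge 0: (9,12.5)→(10,0)  cross = 9·0 − 10·12.5 = -125.0000; (r_i+r_j)·cross = 19·-125.0000 = -2375.0000
edge 1: (10,0)→(17.5,1.5)  cross = 10·1.5 − 17.5·0 = 15.0000; (r_i+r_j)·cross = 27.5·15.0000 = 412.5000
edge 2: (17.5,1.5)→(20,11.5)  cross = 17.5·11.5 − 20·1.5 = 171.2500; (r_i+r_j)·cross = 37.5·171.2500 = 6421.8750
edge 3: (20,11.5)→(14,29.5)  cross = 20·29.5 − 14·11.5 = 429.0000; (r_i+r_j)·cross = 34·429.0000 = 14586.0000
edge 4: (14,29.5)→(9,20)  cross = 14·20 − 9·29.5 = 14.5000; (r_i+r_j)·cross = 23·14.5000 = 333.5000
edge 5: (9,20)→(9,12.5)  cross = 9·12.5 − 9·20 = -67.5000; (r_i+r_j)·cross = 18·-67.5000 = -1215.0000
Σcross = 437.2500 → A = |Σcross|/2 = 218.6250 mm²
Σ(r_i+r_j)·cross = 18163.8750 → first moment M = |Σ|/6 = 3027.3125
R_c = M/A = 3027.3125/218.6250 = 13.8471 mm
θ = 321° = 5.602507 rad
V = θ·R_c·A = 5.602507·13.8471·218.6250 = 16960.539 mm³

Volume = 16960.539 mm³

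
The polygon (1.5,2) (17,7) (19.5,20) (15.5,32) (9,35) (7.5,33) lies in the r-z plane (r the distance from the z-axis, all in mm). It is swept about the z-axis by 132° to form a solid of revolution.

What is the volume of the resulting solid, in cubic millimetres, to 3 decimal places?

Volume = 9398.493 mm³

Profile (r,z), 6 vertices: (1.5,2) (17,7) (19.5,20) (15.5,32) (9,35) (7.5,33)
edge 0: (1.5,2)→(17,7)  cross = 1.5·7 − 17·2 = -23.5000; (r_i+r_j)·cross = 18.5·-23.5000 = -434.7500
edge 1: (17,7)→(19.5,20)  cross = 17·20 − 19.5·7 = 203.5000; (r_i+r_j)·cross = 36.5·203.5000 = 7427.7500
edge 2: (19.5,20)→(15.5,32)  cross = 19.5·32 − 15.5·20 = 314.0000; (r_i+r_j)·cross = 35·314.0000 = 10990.0000
edge 3: (15.5,32)→(9,35)  cross = 15.5·35 − 9·32 = 254.5000; (r_i+r_j)·cross = 24.5·254.5000 = 6235.2500
edge 4: (9,35)→(7.5,33)  cross = 9·33 − 7.5·35 = 34.5000; (r_i+r_j)·cross = 16.5·34.5000 = 569.2500
edge 5: (7.5,33)→(1.5,2)  cross = 7.5·2 − 1.5·33 = -34.5000; (r_i+r_j)·cross = 9·-34.5000 = -310.5000
Σcross = 748.5000 → A = |Σcross|/2 = 374.2500 mm²
Σ(r_i+r_j)·cross = 24477.0000 → first moment M = |Σ|/6 = 4079.5000
R_c = M/A = 4079.5000/374.2500 = 10.9005 mm
θ = 132° = 2.303835 rad
V = θ·R_c·A = 2.303835·10.9005·374.2500 = 9398.493 mm³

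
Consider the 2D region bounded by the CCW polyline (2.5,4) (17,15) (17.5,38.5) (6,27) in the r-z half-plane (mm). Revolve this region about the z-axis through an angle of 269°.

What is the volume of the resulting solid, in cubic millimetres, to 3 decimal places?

Profile (r,z), 4 vertices: (2.5,4) (17,15) (17.5,38.5) (6,27)
edge 0: (2.5,4)→(17,15)  cross = 2.5·15 − 17·4 = -30.5000; (r_i+r_j)·cross = 19.5·-30.5000 = -594.7500
edge 1: (17,15)→(17.5,38.5)  cross = 17·38.5 − 17.5·15 = 392.0000; (r_i+r_j)·cross = 34.5·392.0000 = 13524.0000
edge 2: (17.5,38.5)→(6,27)  cross = 17.5·27 − 6·38.5 = 241.5000; (r_i+r_j)·cross = 23.5·241.5000 = 5675.2500
edge 3: (6,27)→(2.5,4)  cross = 6·4 − 2.5·27 = -43.5000; (r_i+r_j)·cross = 8.5·-43.5000 = -369.7500
Σcross = 559.5000 → A = |Σcross|/2 = 279.7500 mm²
Σ(r_i+r_j)·cross = 18234.7500 → first moment M = |Σ|/6 = 3039.1250
R_c = M/A = 3039.1250/279.7500 = 10.8637 mm
θ = 269° = 4.694936 rad
V = θ·R_c·A = 4.694936·10.8637·279.7500 = 14268.496 mm³

Volume = 14268.496 mm³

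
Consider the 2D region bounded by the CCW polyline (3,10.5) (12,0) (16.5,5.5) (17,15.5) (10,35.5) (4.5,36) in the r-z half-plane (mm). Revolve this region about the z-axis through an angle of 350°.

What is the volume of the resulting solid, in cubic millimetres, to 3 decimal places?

Volume = 20345.758 mm³

Profile (r,z), 6 vertices: (3,10.5) (12,0) (16.5,5.5) (17,15.5) (10,35.5) (4.5,36)
edge 0: (3,10.5)→(12,0)  cross = 3·0 − 12·10.5 = -126.0000; (r_i+r_j)·cross = 15·-126.0000 = -1890.0000
edge 1: (12,0)→(16.5,5.5)  cross = 12·5.5 − 16.5·0 = 66.0000; (r_i+r_j)·cross = 28.5·66.0000 = 1881.0000
edge 2: (16.5,5.5)→(17,15.5)  cross = 16.5·15.5 − 17·5.5 = 162.2500; (r_i+r_j)·cross = 33.5·162.2500 = 5435.3750
edge 3: (17,15.5)→(10,35.5)  cross = 17·35.5 − 10·15.5 = 448.5000; (r_i+r_j)·cross = 27·448.5000 = 12109.5000
edge 4: (10,35.5)→(4.5,36)  cross = 10·36 − 4.5·35.5 = 200.2500; (r_i+r_j)·cross = 14.5·200.2500 = 2903.6250
edge 5: (4.5,36)→(3,10.5)  cross = 4.5·10.5 − 3·36 = -60.7500; (r_i+r_j)·cross = 7.5·-60.7500 = -455.6250
Σcross = 690.2500 → A = |Σcross|/2 = 345.1250 mm²
Σ(r_i+r_j)·cross = 19983.8750 → first moment M = |Σ|/6 = 3330.6458
R_c = M/A = 3330.6458/345.1250 = 9.6505 mm
θ = 350° = 6.108652 rad
V = θ·R_c·A = 6.108652·9.6505·345.1250 = 20345.758 mm³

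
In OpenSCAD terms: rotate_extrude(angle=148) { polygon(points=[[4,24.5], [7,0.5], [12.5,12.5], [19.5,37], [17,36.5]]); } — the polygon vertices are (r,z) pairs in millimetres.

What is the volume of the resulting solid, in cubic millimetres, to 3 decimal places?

Volume = 6638.857 mm³

Profile (r,z), 5 vertices: (4,24.5) (7,0.5) (12.5,12.5) (19.5,37) (17,36.5)
edge 0: (4,24.5)→(7,0.5)  cross = 4·0.5 − 7·24.5 = -169.5000; (r_i+r_j)·cross = 11·-169.5000 = -1864.5000
edge 1: (7,0.5)→(12.5,12.5)  cross = 7·12.5 − 12.5·0.5 = 81.2500; (r_i+r_j)·cross = 19.5·81.2500 = 1584.3750
edge 2: (12.5,12.5)→(19.5,37)  cross = 12.5·37 − 19.5·12.5 = 218.7500; (r_i+r_j)·cross = 32·218.7500 = 7000.0000
edge 3: (19.5,37)→(17,36.5)  cross = 19.5·36.5 − 17·37 = 82.7500; (r_i+r_j)·cross = 36.5·82.7500 = 3020.3750
edge 4: (17,36.5)→(4,24.5)  cross = 17·24.5 − 4·36.5 = 270.5000; (r_i+r_j)·cross = 21·270.5000 = 5680.5000
Σcross = 483.7500 → A = |Σcross|/2 = 241.8750 mm²
Σ(r_i+r_j)·cross = 15420.7500 → first moment M = |Σ|/6 = 2570.1250
R_c = M/A = 2570.1250/241.8750 = 10.6258 mm
θ = 148° = 2.583087 rad
V = θ·R_c·A = 2.583087·10.6258·241.8750 = 6638.857 mm³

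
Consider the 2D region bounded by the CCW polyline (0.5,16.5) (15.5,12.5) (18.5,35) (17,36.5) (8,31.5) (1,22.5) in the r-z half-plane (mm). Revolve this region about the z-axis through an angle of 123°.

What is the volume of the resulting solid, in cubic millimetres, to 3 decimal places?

Profile (r,z), 6 vertices: (0.5,16.5) (15.5,12.5) (18.5,35) (17,36.5) (8,31.5) (1,22.5)
edge 0: (0.5,16.5)→(15.5,12.5)  cross = 0.5·12.5 − 15.5·16.5 = -249.5000; (r_i+r_j)·cross = 16·-249.5000 = -3992.0000
edge 1: (15.5,12.5)→(18.5,35)  cross = 15.5·35 − 18.5·12.5 = 311.2500; (r_i+r_j)·cross = 34·311.2500 = 10582.5000
edge 2: (18.5,35)→(17,36.5)  cross = 18.5·36.5 − 17·35 = 80.2500; (r_i+r_j)·cross = 35.5·80.2500 = 2848.8750
edge 3: (17,36.5)→(8,31.5)  cross = 17·31.5 − 8·36.5 = 243.5000; (r_i+r_j)·cross = 25·243.5000 = 6087.5000
edge 4: (8,31.5)→(1,22.5)  cross = 8·22.5 − 1·31.5 = 148.5000; (r_i+r_j)·cross = 9·148.5000 = 1336.5000
edge 5: (1,22.5)→(0.5,16.5)  cross = 1·16.5 − 0.5·22.5 = 5.2500; (r_i+r_j)·cross = 1.5·5.2500 = 7.8750
Σcross = 539.2500 → A = |Σcross|/2 = 269.6250 mm²
Σ(r_i+r_j)·cross = 16871.2500 → first moment M = |Σ|/6 = 2811.8750
R_c = M/A = 2811.8750/269.6250 = 10.4288 mm
θ = 123° = 2.146755 rad
V = θ·R_c·A = 2.146755·10.4288·269.6250 = 6036.407 mm³

Volume = 6036.407 mm³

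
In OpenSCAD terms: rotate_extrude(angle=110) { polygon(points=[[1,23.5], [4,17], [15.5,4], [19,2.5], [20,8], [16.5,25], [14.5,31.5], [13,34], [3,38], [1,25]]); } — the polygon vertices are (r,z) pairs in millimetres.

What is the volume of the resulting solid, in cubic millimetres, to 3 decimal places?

Volume = 7839.957 mm³

Profile (r,z), 10 vertices: (1,23.5) (4,17) (15.5,4) (19,2.5) (20,8) (16.5,25) (14.5,31.5) (13,34) (3,38) (1,25)
edge 0: (1,23.5)→(4,17)  cross = 1·17 − 4·23.5 = -77.0000; (r_i+r_j)·cross = 5·-77.0000 = -385.0000
edge 1: (4,17)→(15.5,4)  cross = 4·4 − 15.5·17 = -247.5000; (r_i+r_j)·cross = 19.5·-247.5000 = -4826.2500
edge 2: (15.5,4)→(19,2.5)  cross = 15.5·2.5 − 19·4 = -37.2500; (r_i+r_j)·cross = 34.5·-37.2500 = -1285.1250
edge 3: (19,2.5)→(20,8)  cross = 19·8 − 20·2.5 = 102.0000; (r_i+r_j)·cross = 39·102.0000 = 3978.0000
edge 4: (20,8)→(16.5,25)  cross = 20·25 − 16.5·8 = 368.0000; (r_i+r_j)·cross = 36.5·368.0000 = 13432.0000
edge 5: (16.5,25)→(14.5,31.5)  cross = 16.5·31.5 − 14.5·25 = 157.2500; (r_i+r_j)·cross = 31·157.2500 = 4874.7500
edge 6: (14.5,31.5)→(13,34)  cross = 14.5·34 − 13·31.5 = 83.5000; (r_i+r_j)·cross = 27.5·83.5000 = 2296.2500
edge 7: (13,34)→(3,38)  cross = 13·38 − 3·34 = 392.0000; (r_i+r_j)·cross = 16·392.0000 = 6272.0000
edge 8: (3,38)→(1,25)  cross = 3·25 − 1·38 = 37.0000; (r_i+r_j)·cross = 4·37.0000 = 148.0000
edge 9: (1,25)→(1,23.5)  cross = 1·23.5 − 1·25 = -1.5000; (r_i+r_j)·cross = 2·-1.5000 = -3.0000
Σcross = 776.5000 → A = |Σcross|/2 = 388.2500 mm²
Σ(r_i+r_j)·cross = 24501.6250 → first moment M = |Σ|/6 = 4083.6042
R_c = M/A = 4083.6042/388.2500 = 10.5180 mm
θ = 110° = 1.919862 rad
V = θ·R_c·A = 1.919862·10.5180·388.2500 = 7839.957 mm³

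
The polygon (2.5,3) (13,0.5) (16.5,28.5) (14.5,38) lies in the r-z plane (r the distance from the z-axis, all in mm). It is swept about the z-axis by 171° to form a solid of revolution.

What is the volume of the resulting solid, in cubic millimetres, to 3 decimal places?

Volume = 7885.083 mm³

Profile (r,z), 4 vertices: (2.5,3) (13,0.5) (16.5,28.5) (14.5,38)
edge 0: (2.5,3)→(13,0.5)  cross = 2.5·0.5 − 13·3 = -37.7500; (r_i+r_j)·cross = 15.5·-37.7500 = -585.1250
edge 1: (13,0.5)→(16.5,28.5)  cross = 13·28.5 − 16.5·0.5 = 362.2500; (r_i+r_j)·cross = 29.5·362.2500 = 10686.3750
edge 2: (16.5,28.5)→(14.5,38)  cross = 16.5·38 − 14.5·28.5 = 213.7500; (r_i+r_j)·cross = 31·213.7500 = 6626.2500
edge 3: (14.5,38)→(2.5,3)  cross = 14.5·3 − 2.5·38 = -51.5000; (r_i+r_j)·cross = 17·-51.5000 = -875.5000
Σcross = 486.7500 → A = |Σcross|/2 = 243.3750 mm²
Σ(r_i+r_j)·cross = 15852.0000 → first moment M = |Σ|/6 = 2642.0000
R_c = M/A = 2642.0000/243.3750 = 10.8557 mm
θ = 171° = 2.984513 rad
V = θ·R_c·A = 2.984513·10.8557·243.3750 = 7885.083 mm³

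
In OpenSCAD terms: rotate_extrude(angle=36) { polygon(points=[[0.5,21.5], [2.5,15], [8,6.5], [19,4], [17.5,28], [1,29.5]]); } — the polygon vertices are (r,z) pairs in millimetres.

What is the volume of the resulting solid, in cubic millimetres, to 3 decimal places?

Volume = 2325.525 mm³

Profile (r,z), 6 vertices: (0.5,21.5) (2.5,15) (8,6.5) (19,4) (17.5,28) (1,29.5)
edge 0: (0.5,21.5)→(2.5,15)  cross = 0.5·15 − 2.5·21.5 = -46.2500; (r_i+r_j)·cross = 3·-46.2500 = -138.7500
edge 1: (2.5,15)→(8,6.5)  cross = 2.5·6.5 − 8·15 = -103.7500; (r_i+r_j)·cross = 10.5·-103.7500 = -1089.3750
edge 2: (8,6.5)→(19,4)  cross = 8·4 − 19·6.5 = -91.5000; (r_i+r_j)·cross = 27·-91.5000 = -2470.5000
edge 3: (19,4)→(17.5,28)  cross = 19·28 − 17.5·4 = 462.0000; (r_i+r_j)·cross = 36.5·462.0000 = 16863.0000
edge 4: (17.5,28)→(1,29.5)  cross = 17.5·29.5 − 1·28 = 488.2500; (r_i+r_j)·cross = 18.5·488.2500 = 9032.6250
edge 5: (1,29.5)→(0.5,21.5)  cross = 1·21.5 − 0.5·29.5 = 6.7500; (r_i+r_j)·cross = 1.5·6.7500 = 10.1250
Σcross = 715.5000 → A = |Σcross|/2 = 357.7500 mm²
Σ(r_i+r_j)·cross = 22207.1250 → first moment M = |Σ|/6 = 3701.1875
R_c = M/A = 3701.1875/357.7500 = 10.3457 mm
θ = 36° = 0.628319 rad
V = θ·R_c·A = 0.628319·10.3457·357.7500 = 2325.525 mm³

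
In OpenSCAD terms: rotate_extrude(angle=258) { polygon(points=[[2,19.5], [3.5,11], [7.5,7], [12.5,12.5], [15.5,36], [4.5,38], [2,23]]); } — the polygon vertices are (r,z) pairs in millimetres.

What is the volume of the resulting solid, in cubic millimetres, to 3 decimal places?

Volume = 11331.203 mm³

Profile (r,z), 7 vertices: (2,19.5) (3.5,11) (7.5,7) (12.5,12.5) (15.5,36) (4.5,38) (2,23)
edge 0: (2,19.5)→(3.5,11)  cross = 2·11 − 3.5·19.5 = -46.2500; (r_i+r_j)·cross = 5.5·-46.2500 = -254.3750
edge 1: (3.5,11)→(7.5,7)  cross = 3.5·7 − 7.5·11 = -58.0000; (r_i+r_j)·cross = 11·-58.0000 = -638.0000
edge 2: (7.5,7)→(12.5,12.5)  cross = 7.5·12.5 − 12.5·7 = 6.2500; (r_i+r_j)·cross = 20·6.2500 = 125.0000
edge 3: (12.5,12.5)→(15.5,36)  cross = 12.5·36 − 15.5·12.5 = 256.2500; (r_i+r_j)·cross = 28·256.2500 = 7175.0000
edge 4: (15.5,36)→(4.5,38)  cross = 15.5·38 − 4.5·36 = 427.0000; (r_i+r_j)·cross = 20·427.0000 = 8540.0000
edge 5: (4.5,38)→(2,23)  cross = 4.5·23 − 2·38 = 27.5000; (r_i+r_j)·cross = 6.5·27.5000 = 178.7500
edge 6: (2,23)→(2,19.5)  cross = 2·19.5 − 2·23 = -7.0000; (r_i+r_j)·cross = 4·-7.0000 = -28.0000
Σcross = 605.7500 → A = |Σcross|/2 = 302.8750 mm²
Σ(r_i+r_j)·cross = 15098.3750 → first moment M = |Σ|/6 = 2516.3958
R_c = M/A = 2516.3958/302.8750 = 8.3084 mm
θ = 258° = 4.502949 rad
V = θ·R_c·A = 4.502949·8.3084·302.8750 = 11331.203 mm³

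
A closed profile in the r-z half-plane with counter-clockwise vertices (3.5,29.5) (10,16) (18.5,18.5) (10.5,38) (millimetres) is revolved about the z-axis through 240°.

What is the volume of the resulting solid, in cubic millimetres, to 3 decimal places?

Profile (r,z), 4 vertices: (3.5,29.5) (10,16) (18.5,18.5) (10.5,38)
edge 0: (3.5,29.5)→(10,16)  cross = 3.5·16 − 10·29.5 = -239.0000; (r_i+r_j)·cross = 13.5·-239.0000 = -3226.5000
edge 1: (10,16)→(18.5,18.5)  cross = 10·18.5 − 18.5·16 = -111.0000; (r_i+r_j)·cross = 28.5·-111.0000 = -3163.5000
edge 2: (18.5,18.5)→(10.5,38)  cross = 18.5·38 − 10.5·18.5 = 508.7500; (r_i+r_j)·cross = 29·508.7500 = 14753.7500
edge 3: (10.5,38)→(3.5,29.5)  cross = 10.5·29.5 − 3.5·38 = 176.7500; (r_i+r_j)·cross = 14·176.7500 = 2474.5000
Σcross = 335.5000 → A = |Σcross|/2 = 167.7500 mm²
Σ(r_i+r_j)·cross = 10838.2500 → first moment M = |Σ|/6 = 1806.3750
R_c = M/A = 1806.3750/167.7500 = 10.7683 mm
θ = 240° = 4.188790 rad
V = θ·R_c·A = 4.188790·10.7683·167.7500 = 7566.526 mm³

Volume = 7566.526 mm³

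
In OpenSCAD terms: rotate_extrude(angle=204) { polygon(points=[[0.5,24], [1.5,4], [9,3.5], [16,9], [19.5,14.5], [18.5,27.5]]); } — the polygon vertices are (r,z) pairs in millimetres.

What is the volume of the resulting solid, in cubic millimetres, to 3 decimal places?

Profile (r,z), 6 vertices: (0.5,24) (1.5,4) (9,3.5) (16,9) (19.5,14.5) (18.5,27.5)
edge 0: (0.5,24)→(1.5,4)  cross = 0.5·4 − 1.5·24 = -34.0000; (r_i+r_j)·cross = 2·-34.0000 = -68.0000
edge 1: (1.5,4)→(9,3.5)  cross = 1.5·3.5 − 9·4 = -30.7500; (r_i+r_j)·cross = 10.5·-30.7500 = -322.8750
edge 2: (9,3.5)→(16,9)  cross = 9·9 − 16·3.5 = 25.0000; (r_i+r_j)·cross = 25·25.0000 = 625.0000
edge 3: (16,9)→(19.5,14.5)  cross = 16·14.5 − 19.5·9 = 56.5000; (r_i+r_j)·cross = 35.5·56.5000 = 2005.7500
edge 4: (19.5,14.5)→(18.5,27.5)  cross = 19.5·27.5 − 18.5·14.5 = 268.0000; (r_i+r_j)·cross = 38·268.0000 = 10184.0000
edge 5: (18.5,27.5)→(0.5,24)  cross = 18.5·24 − 0.5·27.5 = 430.2500; (r_i+r_j)·cross = 19·430.2500 = 8174.7500
Σcross = 715.0000 → A = |Σcross|/2 = 357.5000 mm²
Σ(r_i+r_j)·cross = 20598.6250 → first moment M = |Σ|/6 = 3433.1042
R_c = M/A = 3433.1042/357.5000 = 9.6031 mm
θ = 204° = 3.560472 rad
V = θ·R_c·A = 3.560472·9.6031·357.5000 = 12223.470 mm³

Volume = 12223.470 mm³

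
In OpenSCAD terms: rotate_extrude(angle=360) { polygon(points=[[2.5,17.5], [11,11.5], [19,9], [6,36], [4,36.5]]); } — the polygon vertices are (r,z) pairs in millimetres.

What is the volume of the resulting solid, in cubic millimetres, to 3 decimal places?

Profile (r,z), 5 vertices: (2.5,17.5) (11,11.5) (19,9) (6,36) (4,36.5)
edge 0: (2.5,17.5)→(11,11.5)  cross = 2.5·11.5 − 11·17.5 = -163.7500; (r_i+r_j)·cross = 13.5·-163.7500 = -2210.6250
edge 1: (11,11.5)→(19,9)  cross = 11·9 − 19·11.5 = -119.5000; (r_i+r_j)·cross = 30·-119.5000 = -3585.0000
edge 2: (19,9)→(6,36)  cross = 19·36 − 6·9 = 630.0000; (r_i+r_j)·cross = 25·630.0000 = 15750.0000
edge 3: (6,36)→(4,36.5)  cross = 6·36.5 − 4·36 = 75.0000; (r_i+r_j)·cross = 10·75.0000 = 750.0000
edge 4: (4,36.5)→(2.5,17.5)  cross = 4·17.5 − 2.5·36.5 = -21.2500; (r_i+r_j)·cross = 6.5·-21.2500 = -138.1250
Σcross = 400.5000 → A = |Σcross|/2 = 200.2500 mm²
Σ(r_i+r_j)·cross = 10566.2500 → first moment M = |Σ|/6 = 1761.0417
R_c = M/A = 1761.0417/200.2500 = 8.7942 mm
θ = 360° = 6.283185 rad
V = θ·R_c·A = 6.283185·8.7942·200.2500 = 11064.951 mm³

Volume = 11064.951 mm³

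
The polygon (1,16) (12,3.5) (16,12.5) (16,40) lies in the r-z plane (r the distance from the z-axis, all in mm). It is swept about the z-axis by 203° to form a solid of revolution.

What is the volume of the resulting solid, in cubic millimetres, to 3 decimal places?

Profile (r,z), 4 vertices: (1,16) (12,3.5) (16,12.5) (16,40)
edge 0: (1,16)→(12,3.5)  cross = 1·3.5 − 12·16 = -188.5000; (r_i+r_j)·cross = 13·-188.5000 = -2450.5000
edge 1: (12,3.5)→(16,12.5)  cross = 12·12.5 − 16·3.5 = 94.0000; (r_i+r_j)·cross = 28·94.0000 = 2632.0000
edge 2: (16,12.5)→(16,40)  cross = 16·40 − 16·12.5 = 440.0000; (r_i+r_j)·cross = 32·440.0000 = 14080.0000
edge 3: (16,40)→(1,16)  cross = 16·16 − 1·40 = 216.0000; (r_i+r_j)·cross = 17·216.0000 = 3672.0000
Σcross = 561.5000 → A = |Σcross|/2 = 280.7500 mm²
Σ(r_i+r_j)·cross = 17933.5000 → first moment M = |Σ|/6 = 2988.9167
R_c = M/A = 2988.9167/280.7500 = 10.6462 mm
θ = 203° = 3.543018 rad
V = θ·R_c·A = 3.543018·10.6462·280.7500 = 10589.787 mm³

Volume = 10589.787 mm³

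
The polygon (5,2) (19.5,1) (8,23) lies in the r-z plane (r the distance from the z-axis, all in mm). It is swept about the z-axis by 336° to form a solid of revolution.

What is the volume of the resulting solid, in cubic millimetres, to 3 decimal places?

Profile (r,z), 3 vertices: (5,2) (19.5,1) (8,23)
edge 0: (5,2)→(19.5,1)  cross = 5·1 − 19.5·2 = -34.0000; (r_i+r_j)·cross = 24.5·-34.0000 = -833.0000
edge 1: (19.5,1)→(8,23)  cross = 19.5·23 − 8·1 = 440.5000; (r_i+r_j)·cross = 27.5·440.5000 = 12113.7500
edge 2: (8,23)→(5,2)  cross = 8·2 − 5·23 = -99.0000; (r_i+r_j)·cross = 13·-99.0000 = -1287.0000
Σcross = 307.5000 → A = |Σcross|/2 = 153.7500 mm²
Σ(r_i+r_j)·cross = 9993.7500 → first moment M = |Σ|/6 = 1665.6250
R_c = M/A = 1665.6250/153.7500 = 10.8333 mm
θ = 336° = 5.864306 rad
V = θ·R_c·A = 5.864306·10.8333·153.7500 = 9767.735 mm³

Volume = 9767.735 mm³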